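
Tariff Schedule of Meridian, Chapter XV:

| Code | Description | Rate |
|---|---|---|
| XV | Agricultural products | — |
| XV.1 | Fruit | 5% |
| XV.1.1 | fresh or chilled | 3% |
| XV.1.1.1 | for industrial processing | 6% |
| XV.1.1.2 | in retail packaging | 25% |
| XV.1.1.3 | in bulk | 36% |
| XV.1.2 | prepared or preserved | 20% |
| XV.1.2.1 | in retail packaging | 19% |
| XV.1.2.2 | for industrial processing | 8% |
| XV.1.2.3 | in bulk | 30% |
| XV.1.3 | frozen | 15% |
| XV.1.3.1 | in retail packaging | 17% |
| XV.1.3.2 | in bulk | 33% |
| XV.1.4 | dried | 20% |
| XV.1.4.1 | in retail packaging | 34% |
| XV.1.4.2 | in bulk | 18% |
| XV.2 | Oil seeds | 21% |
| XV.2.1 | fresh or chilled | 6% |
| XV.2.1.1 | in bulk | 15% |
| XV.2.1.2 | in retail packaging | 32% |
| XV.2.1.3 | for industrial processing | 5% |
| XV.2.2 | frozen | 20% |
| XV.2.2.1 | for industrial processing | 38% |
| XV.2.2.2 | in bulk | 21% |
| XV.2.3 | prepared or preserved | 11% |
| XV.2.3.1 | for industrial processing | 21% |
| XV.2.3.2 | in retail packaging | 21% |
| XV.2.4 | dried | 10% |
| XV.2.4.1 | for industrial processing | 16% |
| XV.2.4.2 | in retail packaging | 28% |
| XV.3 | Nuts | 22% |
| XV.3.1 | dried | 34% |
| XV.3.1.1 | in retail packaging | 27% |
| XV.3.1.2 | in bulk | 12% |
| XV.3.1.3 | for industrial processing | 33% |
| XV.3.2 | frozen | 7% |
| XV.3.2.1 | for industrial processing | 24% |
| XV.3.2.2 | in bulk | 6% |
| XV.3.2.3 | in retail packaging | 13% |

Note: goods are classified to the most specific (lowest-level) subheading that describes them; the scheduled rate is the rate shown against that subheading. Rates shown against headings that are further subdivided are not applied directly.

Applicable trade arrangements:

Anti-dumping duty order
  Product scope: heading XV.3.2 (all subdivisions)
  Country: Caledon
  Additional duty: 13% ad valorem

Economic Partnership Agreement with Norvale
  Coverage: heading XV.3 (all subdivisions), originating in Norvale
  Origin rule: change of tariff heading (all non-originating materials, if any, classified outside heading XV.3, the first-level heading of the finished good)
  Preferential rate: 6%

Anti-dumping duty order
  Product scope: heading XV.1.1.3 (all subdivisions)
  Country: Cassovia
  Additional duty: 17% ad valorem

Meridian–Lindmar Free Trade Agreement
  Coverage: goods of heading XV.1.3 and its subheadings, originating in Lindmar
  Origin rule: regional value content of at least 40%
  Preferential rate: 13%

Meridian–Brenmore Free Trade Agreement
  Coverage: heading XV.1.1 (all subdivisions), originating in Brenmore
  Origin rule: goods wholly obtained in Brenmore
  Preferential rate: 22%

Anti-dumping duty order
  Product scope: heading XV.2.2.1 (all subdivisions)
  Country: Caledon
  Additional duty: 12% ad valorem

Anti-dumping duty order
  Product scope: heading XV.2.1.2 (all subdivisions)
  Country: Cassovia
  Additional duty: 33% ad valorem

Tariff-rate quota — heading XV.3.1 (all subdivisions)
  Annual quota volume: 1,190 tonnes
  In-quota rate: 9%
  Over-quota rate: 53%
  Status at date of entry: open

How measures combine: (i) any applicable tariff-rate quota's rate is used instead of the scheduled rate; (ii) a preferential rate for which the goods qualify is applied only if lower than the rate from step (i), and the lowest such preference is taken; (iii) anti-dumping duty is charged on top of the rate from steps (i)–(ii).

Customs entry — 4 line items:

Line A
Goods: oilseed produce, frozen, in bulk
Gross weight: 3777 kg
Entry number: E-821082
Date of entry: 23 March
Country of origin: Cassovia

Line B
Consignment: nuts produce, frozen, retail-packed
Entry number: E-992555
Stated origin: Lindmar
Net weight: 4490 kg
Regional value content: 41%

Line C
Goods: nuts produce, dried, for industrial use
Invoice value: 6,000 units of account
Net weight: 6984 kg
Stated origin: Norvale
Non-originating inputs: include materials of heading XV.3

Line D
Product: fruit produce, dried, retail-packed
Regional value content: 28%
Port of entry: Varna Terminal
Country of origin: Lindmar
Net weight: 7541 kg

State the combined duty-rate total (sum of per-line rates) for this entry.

77%

Line A: oilseed → XV.2; frozen → XV.2.2; in bulk → XV.2.2.2. Scheduled 21%. No special measure applies. → 21%.
Line B: nuts → XV.3; frozen → XV.3.2; retail-packed → XV.3.2.3. Scheduled 13%. Lindmar agreement on XV.1.3: XV.3.2.3 not covered. → 13%.
Line C: nuts → XV.3; dried → XV.3.1; for industrial use → XV.3.1.3. Scheduled 33%. quota on XV.3.1 open → in-quota 9%; Norvale agreement on XV.3: CTH not met. → 9%.
Line D: fruit → XV.1; dried → XV.1.4; retail-packed → XV.1.4.1. Scheduled 34%. Lindmar agreement on XV.1.3: XV.1.4.1 not covered. → 34%.
Sum: 21% + 13% + 9% + 34% = 77%.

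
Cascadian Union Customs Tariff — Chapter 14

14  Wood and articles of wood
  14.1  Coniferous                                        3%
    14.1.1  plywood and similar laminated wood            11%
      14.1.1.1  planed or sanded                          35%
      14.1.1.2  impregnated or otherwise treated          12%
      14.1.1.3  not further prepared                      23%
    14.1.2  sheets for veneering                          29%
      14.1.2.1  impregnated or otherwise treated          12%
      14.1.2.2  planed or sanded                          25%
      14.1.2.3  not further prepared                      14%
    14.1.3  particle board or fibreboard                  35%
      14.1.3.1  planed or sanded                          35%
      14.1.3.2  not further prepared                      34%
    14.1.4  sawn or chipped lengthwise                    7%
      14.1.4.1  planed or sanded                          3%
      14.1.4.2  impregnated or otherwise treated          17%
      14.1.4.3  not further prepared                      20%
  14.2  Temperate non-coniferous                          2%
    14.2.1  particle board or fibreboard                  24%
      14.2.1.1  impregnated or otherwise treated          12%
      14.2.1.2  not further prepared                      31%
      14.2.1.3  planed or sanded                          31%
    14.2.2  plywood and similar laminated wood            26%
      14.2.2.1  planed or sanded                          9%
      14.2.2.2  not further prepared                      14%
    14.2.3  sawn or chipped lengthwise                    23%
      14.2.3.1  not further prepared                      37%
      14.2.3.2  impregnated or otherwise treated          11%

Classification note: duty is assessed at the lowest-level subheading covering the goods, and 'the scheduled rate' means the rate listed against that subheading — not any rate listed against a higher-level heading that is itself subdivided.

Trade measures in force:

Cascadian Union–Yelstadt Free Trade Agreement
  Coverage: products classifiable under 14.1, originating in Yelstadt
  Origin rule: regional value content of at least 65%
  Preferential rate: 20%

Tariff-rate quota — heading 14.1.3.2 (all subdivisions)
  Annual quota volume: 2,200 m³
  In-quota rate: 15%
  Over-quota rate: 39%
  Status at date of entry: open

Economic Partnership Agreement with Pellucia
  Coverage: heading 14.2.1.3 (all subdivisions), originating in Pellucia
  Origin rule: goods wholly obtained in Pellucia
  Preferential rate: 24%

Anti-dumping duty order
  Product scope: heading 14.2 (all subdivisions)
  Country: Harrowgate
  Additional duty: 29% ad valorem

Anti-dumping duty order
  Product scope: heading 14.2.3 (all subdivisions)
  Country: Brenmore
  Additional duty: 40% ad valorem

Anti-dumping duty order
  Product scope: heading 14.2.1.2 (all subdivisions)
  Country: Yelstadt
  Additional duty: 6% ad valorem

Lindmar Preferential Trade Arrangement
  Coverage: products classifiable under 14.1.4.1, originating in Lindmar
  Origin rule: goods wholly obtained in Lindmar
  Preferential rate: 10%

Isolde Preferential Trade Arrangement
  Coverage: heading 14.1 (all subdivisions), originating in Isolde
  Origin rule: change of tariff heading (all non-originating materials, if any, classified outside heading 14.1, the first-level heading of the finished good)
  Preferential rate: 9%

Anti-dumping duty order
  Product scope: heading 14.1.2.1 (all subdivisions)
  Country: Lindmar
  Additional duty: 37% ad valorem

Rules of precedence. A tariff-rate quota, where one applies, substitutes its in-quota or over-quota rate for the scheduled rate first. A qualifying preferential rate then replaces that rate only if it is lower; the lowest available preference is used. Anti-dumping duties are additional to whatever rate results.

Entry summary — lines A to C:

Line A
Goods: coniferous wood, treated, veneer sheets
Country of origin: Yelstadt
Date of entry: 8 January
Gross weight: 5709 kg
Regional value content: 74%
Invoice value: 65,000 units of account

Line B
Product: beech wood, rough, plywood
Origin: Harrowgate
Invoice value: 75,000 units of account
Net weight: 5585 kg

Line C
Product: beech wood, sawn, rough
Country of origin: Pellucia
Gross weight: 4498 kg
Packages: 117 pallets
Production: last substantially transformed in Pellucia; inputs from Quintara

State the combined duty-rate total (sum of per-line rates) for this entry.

Line A: coniferous → 14.1; veneer sheets → 14.1.2; treated → 14.1.2.1. Scheduled 12%. Yelstadt agreement on 14.1: RVC ≥ 65% → 20% available; preference 20% not lower than 12% → no reduction. → 12%.
Line B: beech → 14.2; plywood → 14.2.2; rough → 14.2.2.2. Scheduled 14%. anti-dumping (Harrowgate, 14.2): +29%; total 14% + 29% = 43%. → 43%.
Line C: beech → 14.2; sawn → 14.2.3; rough → 14.2.3.1. Scheduled 37%. Pellucia agreement on 14.2.1.3: 14.2.3.1 not covered. → 37%.
Sum: 12% + 43% + 37% = 92%.

92%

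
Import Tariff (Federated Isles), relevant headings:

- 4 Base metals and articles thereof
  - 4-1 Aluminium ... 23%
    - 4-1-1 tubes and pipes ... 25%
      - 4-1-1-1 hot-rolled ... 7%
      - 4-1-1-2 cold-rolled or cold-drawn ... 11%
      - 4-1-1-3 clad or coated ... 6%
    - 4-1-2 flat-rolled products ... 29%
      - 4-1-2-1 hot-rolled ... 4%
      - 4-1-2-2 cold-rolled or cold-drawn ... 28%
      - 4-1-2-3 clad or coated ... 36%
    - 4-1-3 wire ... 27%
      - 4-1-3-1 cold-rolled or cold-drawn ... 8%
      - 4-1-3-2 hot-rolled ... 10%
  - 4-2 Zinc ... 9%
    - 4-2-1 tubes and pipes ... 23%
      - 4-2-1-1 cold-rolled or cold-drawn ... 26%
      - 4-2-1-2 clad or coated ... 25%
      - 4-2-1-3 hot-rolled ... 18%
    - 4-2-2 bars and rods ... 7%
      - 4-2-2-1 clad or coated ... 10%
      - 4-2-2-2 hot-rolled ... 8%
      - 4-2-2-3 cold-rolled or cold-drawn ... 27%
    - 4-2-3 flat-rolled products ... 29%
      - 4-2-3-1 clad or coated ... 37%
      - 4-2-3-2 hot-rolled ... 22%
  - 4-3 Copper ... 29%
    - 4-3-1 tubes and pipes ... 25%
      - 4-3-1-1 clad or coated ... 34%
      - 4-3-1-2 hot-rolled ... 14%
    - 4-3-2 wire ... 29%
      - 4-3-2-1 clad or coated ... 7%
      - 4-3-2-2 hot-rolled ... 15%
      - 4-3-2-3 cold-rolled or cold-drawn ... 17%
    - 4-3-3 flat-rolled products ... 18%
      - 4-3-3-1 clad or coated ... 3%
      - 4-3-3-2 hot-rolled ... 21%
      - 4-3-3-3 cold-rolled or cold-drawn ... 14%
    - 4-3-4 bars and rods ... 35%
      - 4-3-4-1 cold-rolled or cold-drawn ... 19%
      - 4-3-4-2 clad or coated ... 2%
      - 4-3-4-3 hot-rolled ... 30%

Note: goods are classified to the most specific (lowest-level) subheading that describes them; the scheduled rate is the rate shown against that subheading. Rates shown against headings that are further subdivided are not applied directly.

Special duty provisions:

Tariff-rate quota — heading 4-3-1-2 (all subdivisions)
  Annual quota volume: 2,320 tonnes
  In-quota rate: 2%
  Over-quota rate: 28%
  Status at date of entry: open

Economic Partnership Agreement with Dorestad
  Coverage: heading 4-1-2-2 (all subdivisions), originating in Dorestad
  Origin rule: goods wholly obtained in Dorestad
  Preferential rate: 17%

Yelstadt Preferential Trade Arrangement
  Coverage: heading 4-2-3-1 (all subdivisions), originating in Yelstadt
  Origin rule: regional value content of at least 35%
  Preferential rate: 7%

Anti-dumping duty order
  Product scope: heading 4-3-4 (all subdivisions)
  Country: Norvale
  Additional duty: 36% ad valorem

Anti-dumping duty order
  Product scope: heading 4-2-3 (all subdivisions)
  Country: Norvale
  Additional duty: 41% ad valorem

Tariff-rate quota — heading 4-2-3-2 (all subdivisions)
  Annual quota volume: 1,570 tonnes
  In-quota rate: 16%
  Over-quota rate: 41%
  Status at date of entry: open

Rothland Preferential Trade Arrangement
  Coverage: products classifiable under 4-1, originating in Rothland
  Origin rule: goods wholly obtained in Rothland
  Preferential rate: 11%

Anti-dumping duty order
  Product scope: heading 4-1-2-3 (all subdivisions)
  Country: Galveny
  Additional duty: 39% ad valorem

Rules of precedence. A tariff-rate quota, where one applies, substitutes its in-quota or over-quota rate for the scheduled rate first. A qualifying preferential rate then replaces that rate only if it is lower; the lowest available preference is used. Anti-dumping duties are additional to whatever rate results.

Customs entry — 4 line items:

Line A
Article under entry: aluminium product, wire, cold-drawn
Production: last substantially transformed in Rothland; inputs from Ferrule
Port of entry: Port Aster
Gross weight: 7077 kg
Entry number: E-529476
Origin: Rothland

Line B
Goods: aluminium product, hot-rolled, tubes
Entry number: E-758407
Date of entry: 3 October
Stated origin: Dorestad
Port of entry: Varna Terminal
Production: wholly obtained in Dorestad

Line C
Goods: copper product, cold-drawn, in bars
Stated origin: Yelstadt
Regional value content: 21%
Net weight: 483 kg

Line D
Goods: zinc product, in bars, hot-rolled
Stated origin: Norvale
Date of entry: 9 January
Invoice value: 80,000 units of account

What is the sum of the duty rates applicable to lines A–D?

Line A: aluminium → 4-1; wire → 4-1-3; cold-drawn → 4-1-3-1. Scheduled 8%. Rothland agreement on 4-1: not wholly obtained. → 8%.
Line B: aluminium → 4-1; tubes → 4-1-1; hot-rolled → 4-1-1-1. Scheduled 7%. Dorestad agreement on 4-1-2-2: 4-1-1-1 not covered. → 7%.
Line C: copper → 4-3; in bars → 4-3-4; cold-drawn → 4-3-4-1. Scheduled 19%. Yelstadt agreement on 4-2-3-1: 4-3-4-1 not covered. → 19%.
Line D: zinc → 4-2; in bars → 4-2-2; hot-rolled → 4-2-2-2. Scheduled 8%. No special measure applies. → 8%.
Sum: 8% + 7% + 19% + 8% = 42%.

42%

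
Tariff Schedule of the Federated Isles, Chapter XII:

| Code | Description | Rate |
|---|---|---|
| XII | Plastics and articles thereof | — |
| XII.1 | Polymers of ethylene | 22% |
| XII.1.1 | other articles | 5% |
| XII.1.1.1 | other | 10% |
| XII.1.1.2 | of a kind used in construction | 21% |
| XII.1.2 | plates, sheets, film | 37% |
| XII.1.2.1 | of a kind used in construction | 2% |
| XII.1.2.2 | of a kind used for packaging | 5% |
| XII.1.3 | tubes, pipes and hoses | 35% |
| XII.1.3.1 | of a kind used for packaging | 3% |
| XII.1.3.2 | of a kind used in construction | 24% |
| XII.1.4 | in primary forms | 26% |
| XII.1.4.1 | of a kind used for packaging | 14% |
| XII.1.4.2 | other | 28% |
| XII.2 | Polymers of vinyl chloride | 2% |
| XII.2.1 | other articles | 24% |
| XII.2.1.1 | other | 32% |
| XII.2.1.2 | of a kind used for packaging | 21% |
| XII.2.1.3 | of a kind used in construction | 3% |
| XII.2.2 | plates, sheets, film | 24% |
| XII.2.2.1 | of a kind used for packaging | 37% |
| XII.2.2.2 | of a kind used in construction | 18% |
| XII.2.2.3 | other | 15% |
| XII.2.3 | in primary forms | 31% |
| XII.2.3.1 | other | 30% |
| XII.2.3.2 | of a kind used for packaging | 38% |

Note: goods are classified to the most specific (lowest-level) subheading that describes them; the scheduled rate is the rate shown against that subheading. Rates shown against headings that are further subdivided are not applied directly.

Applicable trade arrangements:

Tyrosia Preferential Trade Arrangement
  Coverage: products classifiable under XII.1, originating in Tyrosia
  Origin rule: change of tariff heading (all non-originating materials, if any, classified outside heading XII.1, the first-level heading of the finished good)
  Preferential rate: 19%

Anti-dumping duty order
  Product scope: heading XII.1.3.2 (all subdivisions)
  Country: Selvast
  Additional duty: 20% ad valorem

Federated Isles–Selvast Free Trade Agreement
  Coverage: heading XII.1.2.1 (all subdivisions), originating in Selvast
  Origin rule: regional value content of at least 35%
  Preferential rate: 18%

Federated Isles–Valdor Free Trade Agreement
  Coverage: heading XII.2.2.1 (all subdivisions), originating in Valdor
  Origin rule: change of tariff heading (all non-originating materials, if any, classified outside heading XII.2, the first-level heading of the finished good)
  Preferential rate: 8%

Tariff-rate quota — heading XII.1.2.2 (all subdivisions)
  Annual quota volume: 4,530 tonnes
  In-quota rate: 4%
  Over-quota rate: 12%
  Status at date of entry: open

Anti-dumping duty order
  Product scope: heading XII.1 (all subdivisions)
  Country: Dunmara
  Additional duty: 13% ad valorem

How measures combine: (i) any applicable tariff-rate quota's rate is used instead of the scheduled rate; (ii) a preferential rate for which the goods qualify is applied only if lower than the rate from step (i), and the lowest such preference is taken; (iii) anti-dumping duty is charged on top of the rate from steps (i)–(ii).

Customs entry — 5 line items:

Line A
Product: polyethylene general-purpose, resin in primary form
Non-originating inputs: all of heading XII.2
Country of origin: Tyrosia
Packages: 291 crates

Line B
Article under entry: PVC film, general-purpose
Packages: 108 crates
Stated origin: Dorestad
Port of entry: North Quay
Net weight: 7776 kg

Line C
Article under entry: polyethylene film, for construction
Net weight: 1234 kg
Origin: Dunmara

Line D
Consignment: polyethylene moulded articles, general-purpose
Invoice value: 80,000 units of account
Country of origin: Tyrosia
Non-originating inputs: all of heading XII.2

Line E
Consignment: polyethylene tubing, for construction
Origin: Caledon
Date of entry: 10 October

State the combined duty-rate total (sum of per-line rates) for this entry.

Line A: polyethylene → XII.1; resin in primary form → XII.1.4; general-purpose → XII.1.4.2. Scheduled 28%. Tyrosia agreement on XII.1: CTH met → 19% available; preferential 19%. → 19%.
Line B: PVC → XII.2; film → XII.2.2; general-purpose → XII.2.2.3. Scheduled 15%. No special measure applies. → 15%.
Line C: polyethylene → XII.1; film → XII.1.2; for construction → XII.1.2.1. Scheduled 2%. anti-dumping (Dunmara, XII.1): +13%; total 2% + 13% = 15%. → 15%.
Line D: polyethylene → XII.1; moulded articles → XII.1.1; general-purpose → XII.1.1.1. Scheduled 10%. Tyrosia agreement on XII.1: CTH met → 19% available; preference 19% not lower than 10% → no reduction. → 10%.
Line E: polyethylene → XII.1; tubing → XII.1.3; for construction → XII.1.3.2. Scheduled 24%. No special measure applies. → 24%.
Sum: 19% + 15% + 15% + 10% + 24% = 83%.

83%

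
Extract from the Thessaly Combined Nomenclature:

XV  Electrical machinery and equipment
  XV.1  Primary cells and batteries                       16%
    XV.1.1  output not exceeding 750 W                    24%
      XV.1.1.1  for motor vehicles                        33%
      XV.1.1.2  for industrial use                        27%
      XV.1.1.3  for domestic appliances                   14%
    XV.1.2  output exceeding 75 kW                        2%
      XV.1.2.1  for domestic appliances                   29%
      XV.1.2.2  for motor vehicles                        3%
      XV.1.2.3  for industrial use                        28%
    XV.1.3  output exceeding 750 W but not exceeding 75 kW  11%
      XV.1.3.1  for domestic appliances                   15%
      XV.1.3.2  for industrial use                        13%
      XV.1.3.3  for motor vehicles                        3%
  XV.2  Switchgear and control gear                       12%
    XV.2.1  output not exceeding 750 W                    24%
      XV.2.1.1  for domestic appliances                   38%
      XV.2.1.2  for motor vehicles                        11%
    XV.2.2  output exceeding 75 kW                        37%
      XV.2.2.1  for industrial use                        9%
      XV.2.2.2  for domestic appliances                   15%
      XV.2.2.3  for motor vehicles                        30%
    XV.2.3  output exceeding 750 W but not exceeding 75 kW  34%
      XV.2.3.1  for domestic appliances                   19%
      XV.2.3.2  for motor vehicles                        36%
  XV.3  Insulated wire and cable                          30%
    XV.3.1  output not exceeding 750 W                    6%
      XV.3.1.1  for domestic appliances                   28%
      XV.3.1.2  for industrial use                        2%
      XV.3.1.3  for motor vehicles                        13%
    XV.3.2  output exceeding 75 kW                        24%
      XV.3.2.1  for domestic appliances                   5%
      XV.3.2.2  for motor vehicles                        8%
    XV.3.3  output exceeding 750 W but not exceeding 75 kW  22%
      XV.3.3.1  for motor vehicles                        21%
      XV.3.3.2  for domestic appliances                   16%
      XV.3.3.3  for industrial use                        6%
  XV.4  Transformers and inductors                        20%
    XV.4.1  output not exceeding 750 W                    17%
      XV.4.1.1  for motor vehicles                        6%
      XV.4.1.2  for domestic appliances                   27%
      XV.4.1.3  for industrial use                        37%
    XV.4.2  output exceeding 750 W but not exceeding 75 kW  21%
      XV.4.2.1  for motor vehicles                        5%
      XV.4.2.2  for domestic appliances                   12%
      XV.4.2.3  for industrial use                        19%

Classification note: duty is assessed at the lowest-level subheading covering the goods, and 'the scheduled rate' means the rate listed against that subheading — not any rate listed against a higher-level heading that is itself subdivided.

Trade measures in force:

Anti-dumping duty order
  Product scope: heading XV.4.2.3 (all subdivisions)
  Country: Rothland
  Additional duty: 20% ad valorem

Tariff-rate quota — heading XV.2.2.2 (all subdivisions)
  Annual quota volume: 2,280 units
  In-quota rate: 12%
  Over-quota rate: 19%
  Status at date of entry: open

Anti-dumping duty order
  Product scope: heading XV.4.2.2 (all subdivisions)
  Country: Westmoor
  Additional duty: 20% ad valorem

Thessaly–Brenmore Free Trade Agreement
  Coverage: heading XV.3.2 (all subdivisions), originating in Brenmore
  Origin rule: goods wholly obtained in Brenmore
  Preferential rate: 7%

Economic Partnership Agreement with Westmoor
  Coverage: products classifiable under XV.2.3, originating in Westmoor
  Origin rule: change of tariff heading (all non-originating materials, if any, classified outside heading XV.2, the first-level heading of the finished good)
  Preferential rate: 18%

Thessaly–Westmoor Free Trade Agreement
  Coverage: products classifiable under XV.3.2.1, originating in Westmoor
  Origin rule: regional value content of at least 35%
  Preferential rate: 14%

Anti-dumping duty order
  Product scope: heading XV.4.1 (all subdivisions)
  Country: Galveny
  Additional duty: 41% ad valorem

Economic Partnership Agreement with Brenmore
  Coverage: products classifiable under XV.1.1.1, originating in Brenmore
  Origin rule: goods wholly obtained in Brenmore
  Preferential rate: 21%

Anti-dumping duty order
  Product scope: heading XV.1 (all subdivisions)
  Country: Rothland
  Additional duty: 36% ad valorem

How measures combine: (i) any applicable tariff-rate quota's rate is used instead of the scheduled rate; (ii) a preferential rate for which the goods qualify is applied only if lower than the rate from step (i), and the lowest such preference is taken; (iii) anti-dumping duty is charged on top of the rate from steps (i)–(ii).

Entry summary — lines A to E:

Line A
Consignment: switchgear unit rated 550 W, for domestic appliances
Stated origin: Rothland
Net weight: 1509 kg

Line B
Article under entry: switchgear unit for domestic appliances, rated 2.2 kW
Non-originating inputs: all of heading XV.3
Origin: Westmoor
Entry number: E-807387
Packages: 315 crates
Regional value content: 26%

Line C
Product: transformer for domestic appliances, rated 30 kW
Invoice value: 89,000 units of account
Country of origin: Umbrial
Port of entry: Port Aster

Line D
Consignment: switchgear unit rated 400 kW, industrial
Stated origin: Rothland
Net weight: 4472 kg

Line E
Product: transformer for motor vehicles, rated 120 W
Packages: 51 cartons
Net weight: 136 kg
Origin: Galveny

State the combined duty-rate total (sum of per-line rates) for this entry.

124%

Line A: switchgear unit → XV.2; rated 550 W → XV.2.1; for domestic appliances → XV.2.1.1. Scheduled 38%. No special measure applies. → 38%.
Line B: switchgear unit → XV.2; rated 2.2 kW → XV.2.3; for domestic appliances → XV.2.3.1. Scheduled 19%. Westmoor agreement on XV.2.3: CTH met → 18% available; Westmoor agreement on XV.3.2.1: XV.2.3.1 not covered; preferential 18%. → 18%.
Line C: transformer → XV.4; rated 30 kW → XV.4.2; for domestic appliances → XV.4.2.2. Scheduled 12%. No special measure applies. → 12%.
Line D: switchgear unit → XV.2; rated 400 kW → XV.2.2; industrial → XV.2.2.1. Scheduled 9%. No special measure applies. → 9%.
Line E: transformer → XV.4; rated 120 W → XV.4.1; for motor vehicles → XV.4.1.1. Scheduled 6%. anti-dumping (Galveny, XV.4.1): +41%; total 6% + 41% = 47%. → 47%.
Sum: 38% + 18% + 12% + 9% + 47% = 124%.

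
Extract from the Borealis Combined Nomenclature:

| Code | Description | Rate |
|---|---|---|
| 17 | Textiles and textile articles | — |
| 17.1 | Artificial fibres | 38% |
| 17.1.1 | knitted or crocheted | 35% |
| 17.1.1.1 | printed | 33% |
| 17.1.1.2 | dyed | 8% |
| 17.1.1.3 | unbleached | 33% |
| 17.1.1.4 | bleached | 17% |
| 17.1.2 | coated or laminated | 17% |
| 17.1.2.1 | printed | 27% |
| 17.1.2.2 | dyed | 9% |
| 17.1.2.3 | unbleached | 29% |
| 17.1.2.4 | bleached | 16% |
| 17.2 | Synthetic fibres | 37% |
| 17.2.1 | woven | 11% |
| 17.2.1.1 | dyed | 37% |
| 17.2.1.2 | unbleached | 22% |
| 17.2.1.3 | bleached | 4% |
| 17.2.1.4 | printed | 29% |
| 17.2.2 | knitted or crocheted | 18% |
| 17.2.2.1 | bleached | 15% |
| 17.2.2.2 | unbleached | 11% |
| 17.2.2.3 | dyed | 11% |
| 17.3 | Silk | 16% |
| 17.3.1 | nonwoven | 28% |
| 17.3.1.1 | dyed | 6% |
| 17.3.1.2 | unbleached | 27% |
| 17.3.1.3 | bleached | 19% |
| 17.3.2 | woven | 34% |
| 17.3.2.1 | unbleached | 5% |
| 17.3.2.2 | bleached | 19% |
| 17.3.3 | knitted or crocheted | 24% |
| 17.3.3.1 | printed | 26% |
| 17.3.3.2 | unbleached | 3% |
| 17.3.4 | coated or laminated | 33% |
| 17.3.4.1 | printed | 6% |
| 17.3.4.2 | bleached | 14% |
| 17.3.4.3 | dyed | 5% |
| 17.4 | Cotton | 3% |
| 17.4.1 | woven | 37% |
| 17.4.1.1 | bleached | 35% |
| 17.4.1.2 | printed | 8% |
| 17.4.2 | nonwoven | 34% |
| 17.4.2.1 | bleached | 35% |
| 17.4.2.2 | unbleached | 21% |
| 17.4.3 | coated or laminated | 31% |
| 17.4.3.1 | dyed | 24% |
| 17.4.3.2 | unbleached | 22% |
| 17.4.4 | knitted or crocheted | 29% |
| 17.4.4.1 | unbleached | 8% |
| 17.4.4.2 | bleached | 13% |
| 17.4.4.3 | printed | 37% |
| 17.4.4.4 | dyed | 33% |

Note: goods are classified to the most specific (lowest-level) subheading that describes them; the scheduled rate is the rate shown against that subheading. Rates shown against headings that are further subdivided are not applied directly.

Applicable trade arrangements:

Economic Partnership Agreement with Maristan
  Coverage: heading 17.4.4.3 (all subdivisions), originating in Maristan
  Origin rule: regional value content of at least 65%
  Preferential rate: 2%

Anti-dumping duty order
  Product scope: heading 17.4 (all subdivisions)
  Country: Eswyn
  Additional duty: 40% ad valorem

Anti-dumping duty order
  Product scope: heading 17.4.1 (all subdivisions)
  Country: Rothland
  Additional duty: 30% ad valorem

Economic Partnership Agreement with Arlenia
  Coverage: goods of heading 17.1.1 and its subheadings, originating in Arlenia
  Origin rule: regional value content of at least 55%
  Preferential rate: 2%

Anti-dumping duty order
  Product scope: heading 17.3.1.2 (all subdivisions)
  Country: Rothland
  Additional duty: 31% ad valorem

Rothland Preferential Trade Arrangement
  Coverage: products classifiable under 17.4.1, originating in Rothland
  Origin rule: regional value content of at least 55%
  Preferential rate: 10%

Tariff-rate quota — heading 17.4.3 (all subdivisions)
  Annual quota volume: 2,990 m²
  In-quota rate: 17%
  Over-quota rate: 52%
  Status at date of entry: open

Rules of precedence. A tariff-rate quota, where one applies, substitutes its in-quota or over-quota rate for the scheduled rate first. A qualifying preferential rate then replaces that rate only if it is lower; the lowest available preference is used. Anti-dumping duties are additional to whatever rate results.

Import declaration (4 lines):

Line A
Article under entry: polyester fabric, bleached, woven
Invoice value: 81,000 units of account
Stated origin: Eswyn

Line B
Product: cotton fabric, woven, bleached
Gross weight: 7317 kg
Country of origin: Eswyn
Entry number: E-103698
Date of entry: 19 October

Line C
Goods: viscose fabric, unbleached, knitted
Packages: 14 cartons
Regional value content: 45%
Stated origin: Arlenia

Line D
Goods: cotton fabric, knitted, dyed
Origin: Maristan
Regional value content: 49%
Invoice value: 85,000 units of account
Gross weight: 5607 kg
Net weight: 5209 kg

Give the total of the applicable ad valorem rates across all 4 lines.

145%

Line A: polyester → 17.2; woven → 17.2.1; bleached → 17.2.1.3. Scheduled 4%. No special measure applies. → 4%.
Line B: cotton → 17.4; woven → 17.4.1; bleached → 17.4.1.1. Scheduled 35%. anti-dumping (Eswyn, 17.4): +40%; total 35% + 40% = 75%. → 75%.
Line C: viscose → 17.1; knitted → 17.1.1; unbleached → 17.1.1.3. Scheduled 33%. Arlenia agreement on 17.1.1: RVC < 55%. → 33%.
Line D: cotton → 17.4; knitted → 17.4.4; dyed → 17.4.4.4. Scheduled 33%. Maristan agreement on 17.4.4.3: 17.4.4.4 not covered. → 33%.
Sum: 4% + 75% + 33% + 33% = 145%.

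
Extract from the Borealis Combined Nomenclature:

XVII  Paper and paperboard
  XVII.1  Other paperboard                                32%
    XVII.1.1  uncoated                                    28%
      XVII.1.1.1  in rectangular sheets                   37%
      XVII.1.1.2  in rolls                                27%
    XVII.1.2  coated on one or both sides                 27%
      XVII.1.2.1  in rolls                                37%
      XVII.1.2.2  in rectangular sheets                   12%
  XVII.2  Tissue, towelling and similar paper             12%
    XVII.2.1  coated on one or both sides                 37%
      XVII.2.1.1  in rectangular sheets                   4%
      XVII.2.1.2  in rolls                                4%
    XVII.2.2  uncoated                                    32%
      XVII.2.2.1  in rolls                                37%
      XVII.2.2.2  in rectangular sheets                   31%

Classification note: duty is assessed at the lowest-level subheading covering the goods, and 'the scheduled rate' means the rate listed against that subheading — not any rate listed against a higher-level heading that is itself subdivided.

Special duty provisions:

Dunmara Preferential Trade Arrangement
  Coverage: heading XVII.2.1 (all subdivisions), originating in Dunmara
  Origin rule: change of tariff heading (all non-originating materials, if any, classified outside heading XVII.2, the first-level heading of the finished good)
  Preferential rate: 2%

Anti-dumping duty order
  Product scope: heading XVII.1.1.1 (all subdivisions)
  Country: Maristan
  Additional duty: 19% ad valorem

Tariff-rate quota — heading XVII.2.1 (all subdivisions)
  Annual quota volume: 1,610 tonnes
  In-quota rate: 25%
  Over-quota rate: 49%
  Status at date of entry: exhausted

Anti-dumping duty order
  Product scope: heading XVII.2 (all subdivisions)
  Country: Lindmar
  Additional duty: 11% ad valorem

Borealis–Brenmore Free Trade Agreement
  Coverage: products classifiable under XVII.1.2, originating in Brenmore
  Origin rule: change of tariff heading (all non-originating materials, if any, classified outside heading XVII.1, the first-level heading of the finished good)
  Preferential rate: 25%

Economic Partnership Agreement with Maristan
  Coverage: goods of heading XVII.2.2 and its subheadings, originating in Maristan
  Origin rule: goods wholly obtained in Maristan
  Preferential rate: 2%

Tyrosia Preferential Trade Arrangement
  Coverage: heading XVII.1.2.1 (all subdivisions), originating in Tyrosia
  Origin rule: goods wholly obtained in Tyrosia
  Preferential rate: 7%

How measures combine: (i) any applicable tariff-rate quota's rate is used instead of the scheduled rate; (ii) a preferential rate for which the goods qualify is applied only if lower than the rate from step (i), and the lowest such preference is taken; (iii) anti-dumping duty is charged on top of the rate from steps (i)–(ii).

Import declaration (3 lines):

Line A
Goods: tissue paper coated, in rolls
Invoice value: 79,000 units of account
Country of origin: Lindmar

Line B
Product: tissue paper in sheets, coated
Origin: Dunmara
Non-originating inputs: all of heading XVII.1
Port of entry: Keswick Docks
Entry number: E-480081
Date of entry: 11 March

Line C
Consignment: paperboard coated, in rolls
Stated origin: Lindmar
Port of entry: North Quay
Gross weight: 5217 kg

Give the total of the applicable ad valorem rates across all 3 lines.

Line A: tissue paper → XVII.2; coated → XVII.2.1; in rolls → XVII.2.1.2. Scheduled 4%. quota on XVII.2.1 exhausted → over-quota 49%; anti-dumping (Lindmar, XVII.2): +11%; total 49% + 11% = 60%. → 60%.
Line B: tissue paper → XVII.2; coated → XVII.2.1; in sheets → XVII.2.1.1. Scheduled 4%. quota on XVII.2.1 exhausted → over-quota 49%; Dunmara agreement on XVII.2.1: CTH met → 2% available; preferential 2%. → 2%.
Line C: paperboard → XVII.1; coated → XVII.1.2; in rolls → XVII.1.2.1. Scheduled 37%. No special measure applies. → 37%.
Sum: 60% + 2% + 37% = 99%.

99%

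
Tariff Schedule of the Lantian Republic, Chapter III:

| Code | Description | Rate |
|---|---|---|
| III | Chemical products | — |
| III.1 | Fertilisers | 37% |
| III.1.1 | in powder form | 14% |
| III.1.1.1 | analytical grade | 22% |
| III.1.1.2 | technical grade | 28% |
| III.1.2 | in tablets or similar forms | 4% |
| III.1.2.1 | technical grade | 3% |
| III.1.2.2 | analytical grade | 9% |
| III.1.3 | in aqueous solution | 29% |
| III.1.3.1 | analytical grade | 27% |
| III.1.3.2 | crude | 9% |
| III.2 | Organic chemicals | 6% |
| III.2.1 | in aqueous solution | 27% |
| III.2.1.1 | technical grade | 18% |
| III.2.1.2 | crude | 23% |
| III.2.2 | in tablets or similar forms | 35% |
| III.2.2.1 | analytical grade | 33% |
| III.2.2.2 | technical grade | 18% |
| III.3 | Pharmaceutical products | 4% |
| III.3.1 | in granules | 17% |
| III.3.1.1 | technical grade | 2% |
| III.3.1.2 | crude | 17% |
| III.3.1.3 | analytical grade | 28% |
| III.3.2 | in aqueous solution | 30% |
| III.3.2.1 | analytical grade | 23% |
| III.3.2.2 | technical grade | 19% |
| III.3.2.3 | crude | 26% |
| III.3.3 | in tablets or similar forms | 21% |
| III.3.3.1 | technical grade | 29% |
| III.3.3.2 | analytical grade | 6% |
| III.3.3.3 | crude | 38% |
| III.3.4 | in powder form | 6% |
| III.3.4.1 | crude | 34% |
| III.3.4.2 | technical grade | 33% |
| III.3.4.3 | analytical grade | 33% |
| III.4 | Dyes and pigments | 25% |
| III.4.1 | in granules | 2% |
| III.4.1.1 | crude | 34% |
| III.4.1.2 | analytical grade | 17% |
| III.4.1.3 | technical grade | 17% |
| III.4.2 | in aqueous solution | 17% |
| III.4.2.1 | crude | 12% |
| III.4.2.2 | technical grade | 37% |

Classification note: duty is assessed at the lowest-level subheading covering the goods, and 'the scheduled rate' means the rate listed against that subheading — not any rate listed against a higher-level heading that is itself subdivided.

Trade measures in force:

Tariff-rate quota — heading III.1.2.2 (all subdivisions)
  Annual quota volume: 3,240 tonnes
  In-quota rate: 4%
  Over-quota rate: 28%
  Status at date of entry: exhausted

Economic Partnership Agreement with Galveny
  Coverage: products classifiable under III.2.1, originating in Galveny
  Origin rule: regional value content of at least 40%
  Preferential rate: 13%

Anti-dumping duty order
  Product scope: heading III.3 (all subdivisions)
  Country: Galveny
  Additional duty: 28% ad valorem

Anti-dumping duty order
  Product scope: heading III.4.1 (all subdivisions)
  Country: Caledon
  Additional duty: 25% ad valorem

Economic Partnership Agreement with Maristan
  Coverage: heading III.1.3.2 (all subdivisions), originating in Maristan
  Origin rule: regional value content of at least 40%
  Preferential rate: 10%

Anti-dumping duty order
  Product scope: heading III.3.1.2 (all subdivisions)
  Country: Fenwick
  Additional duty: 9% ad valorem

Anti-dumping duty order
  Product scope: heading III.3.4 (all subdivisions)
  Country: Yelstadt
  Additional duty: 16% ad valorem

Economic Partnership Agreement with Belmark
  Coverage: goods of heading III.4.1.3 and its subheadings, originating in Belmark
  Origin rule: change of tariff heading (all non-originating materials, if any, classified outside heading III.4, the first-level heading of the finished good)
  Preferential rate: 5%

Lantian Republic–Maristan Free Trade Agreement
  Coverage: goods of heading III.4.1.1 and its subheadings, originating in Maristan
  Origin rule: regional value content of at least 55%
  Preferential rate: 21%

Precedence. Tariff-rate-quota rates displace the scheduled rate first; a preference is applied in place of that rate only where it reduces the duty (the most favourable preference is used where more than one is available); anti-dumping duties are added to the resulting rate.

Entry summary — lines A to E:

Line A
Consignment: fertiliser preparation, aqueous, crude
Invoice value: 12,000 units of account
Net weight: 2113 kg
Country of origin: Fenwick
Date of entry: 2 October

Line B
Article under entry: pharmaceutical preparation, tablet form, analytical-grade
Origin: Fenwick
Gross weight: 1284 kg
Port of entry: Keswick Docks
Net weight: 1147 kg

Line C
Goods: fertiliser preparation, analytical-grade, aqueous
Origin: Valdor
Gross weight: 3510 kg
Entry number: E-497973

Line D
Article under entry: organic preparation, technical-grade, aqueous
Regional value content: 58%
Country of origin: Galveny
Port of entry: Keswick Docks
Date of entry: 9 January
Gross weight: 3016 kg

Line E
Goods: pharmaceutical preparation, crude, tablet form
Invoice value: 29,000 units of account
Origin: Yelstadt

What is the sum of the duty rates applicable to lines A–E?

93%

Line A: fertiliser → III.1; aqueous → III.1.3; crude → III.1.3.2. Scheduled 9%. No special measure applies. → 9%.
Line B: pharmaceutical → III.3; tablet form → III.3.3; analytical-grade → III.3.3.2. Scheduled 6%. No special measure applies. → 6%.
Line C: fertiliser → III.1; aqueous → III.1.3; analytical-grade → III.1.3.1. Scheduled 27%. No special measure applies. → 27%.
Line D: organic → III.2; aqueous → III.2.1; technical-grade → III.2.1.1. Scheduled 18%. Galveny agreement on III.2.1: RVC ≥ 40% → 13% available; preferential 13%. → 13%.
Line E: pharmaceutical → III.3; tablet form → III.3.3; crude → III.3.3.3. Scheduled 38%. No special measure applies. → 38%.
Sum: 9% + 6% + 27% + 13% + 38% = 93%.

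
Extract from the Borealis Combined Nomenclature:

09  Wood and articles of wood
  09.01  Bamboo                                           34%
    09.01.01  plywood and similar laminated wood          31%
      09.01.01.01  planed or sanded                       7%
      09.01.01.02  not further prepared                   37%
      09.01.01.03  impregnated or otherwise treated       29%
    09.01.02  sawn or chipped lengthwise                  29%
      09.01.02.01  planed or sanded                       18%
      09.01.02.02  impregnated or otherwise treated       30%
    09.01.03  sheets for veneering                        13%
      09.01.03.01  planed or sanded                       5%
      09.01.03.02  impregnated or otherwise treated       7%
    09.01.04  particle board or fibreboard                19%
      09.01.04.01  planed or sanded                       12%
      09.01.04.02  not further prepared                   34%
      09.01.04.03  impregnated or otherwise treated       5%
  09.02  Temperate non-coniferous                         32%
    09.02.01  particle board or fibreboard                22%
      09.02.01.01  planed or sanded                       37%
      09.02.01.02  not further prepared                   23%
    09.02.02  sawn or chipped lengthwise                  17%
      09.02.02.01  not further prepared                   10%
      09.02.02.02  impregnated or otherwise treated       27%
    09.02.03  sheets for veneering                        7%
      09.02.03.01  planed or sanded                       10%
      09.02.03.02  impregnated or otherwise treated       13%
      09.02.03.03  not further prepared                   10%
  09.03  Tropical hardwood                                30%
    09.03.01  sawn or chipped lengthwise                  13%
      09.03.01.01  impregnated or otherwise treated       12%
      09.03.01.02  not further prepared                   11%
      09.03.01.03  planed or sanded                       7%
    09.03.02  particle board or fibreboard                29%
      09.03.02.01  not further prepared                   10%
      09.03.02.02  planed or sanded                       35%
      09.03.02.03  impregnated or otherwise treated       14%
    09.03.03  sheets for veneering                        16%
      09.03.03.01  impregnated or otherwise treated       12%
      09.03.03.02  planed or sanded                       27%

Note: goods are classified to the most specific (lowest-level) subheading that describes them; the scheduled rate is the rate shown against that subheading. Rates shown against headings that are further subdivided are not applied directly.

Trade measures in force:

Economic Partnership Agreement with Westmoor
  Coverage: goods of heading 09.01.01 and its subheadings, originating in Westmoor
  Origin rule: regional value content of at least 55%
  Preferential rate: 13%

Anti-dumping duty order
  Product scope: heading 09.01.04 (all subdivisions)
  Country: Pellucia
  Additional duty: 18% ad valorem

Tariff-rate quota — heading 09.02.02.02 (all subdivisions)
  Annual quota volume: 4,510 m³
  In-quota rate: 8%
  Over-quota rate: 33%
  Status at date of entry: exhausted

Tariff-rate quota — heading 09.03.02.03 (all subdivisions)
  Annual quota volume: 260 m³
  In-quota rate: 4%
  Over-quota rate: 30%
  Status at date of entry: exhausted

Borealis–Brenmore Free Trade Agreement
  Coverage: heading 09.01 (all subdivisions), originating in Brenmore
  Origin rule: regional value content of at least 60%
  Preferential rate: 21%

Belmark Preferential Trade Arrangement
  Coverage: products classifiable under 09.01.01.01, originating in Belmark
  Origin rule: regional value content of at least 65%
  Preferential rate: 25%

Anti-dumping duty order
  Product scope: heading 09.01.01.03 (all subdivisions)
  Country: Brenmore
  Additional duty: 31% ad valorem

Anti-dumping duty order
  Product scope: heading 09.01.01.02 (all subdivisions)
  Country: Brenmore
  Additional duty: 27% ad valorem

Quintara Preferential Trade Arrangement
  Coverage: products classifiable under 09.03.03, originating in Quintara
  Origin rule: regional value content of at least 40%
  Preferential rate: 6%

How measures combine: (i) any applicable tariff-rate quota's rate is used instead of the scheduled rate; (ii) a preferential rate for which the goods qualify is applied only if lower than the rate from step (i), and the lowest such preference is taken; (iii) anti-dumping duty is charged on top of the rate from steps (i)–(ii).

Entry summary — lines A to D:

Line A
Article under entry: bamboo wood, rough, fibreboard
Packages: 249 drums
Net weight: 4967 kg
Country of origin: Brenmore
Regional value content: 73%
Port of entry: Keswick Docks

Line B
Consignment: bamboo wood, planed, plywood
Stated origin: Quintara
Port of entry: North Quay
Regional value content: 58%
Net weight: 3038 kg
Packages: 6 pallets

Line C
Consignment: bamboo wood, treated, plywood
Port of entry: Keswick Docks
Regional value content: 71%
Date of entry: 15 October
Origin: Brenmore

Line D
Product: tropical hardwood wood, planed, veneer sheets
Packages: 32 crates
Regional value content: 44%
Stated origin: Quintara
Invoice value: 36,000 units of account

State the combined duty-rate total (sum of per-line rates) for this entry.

86%

Line A: bamboo → 09.01; fibreboard → 09.01.04; rough → 09.01.04.02. Scheduled 34%. Brenmore agreement on 09.01: RVC ≥ 60% → 21% available; preferential 21%. → 21%.
Line B: bamboo → 09.01; plywood → 09.01.01; planed → 09.01.01.01. Scheduled 7%. Quintara agreement on 09.03.03: 09.01.01.01 not covered. → 7%.
Line C: bamboo → 09.01; plywood → 09.01.01; treated → 09.01.01.03. Scheduled 29%. Brenmore agreement on 09.01: RVC ≥ 60% → 21% available; preferential 21%; anti-dumping (Brenmore, 09.01.01.03): +31%; total 21% + 31% = 52%. → 52%.
Line D: tropical hardwood → 09.03; veneer sheets → 09.03.03; planed → 09.03.03.02. Scheduled 27%. Quintara agreement on 09.03.03: RVC ≥ 40% → 6% available; preferential 6%. → 6%.
Sum: 21% + 7% + 52% + 6% = 86%.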